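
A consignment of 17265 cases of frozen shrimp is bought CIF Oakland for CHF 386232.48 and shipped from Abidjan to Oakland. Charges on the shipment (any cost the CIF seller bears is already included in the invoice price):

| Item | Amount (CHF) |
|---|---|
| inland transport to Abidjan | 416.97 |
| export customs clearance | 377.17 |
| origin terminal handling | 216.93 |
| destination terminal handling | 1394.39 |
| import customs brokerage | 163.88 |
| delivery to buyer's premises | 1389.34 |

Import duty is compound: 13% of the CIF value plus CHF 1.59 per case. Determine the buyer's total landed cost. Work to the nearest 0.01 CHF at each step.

Total landed cost: CHF 466841.66

CIF: the seller pays costs through ocean freight and marine insurance to the destination port.
Already in the invoice (seller's account under CIF): inland to port, export clearance, origin terminal — exclude.
The CIF price already equals the CIF value: 386232.48
Ad valorem component: 386232.48 × 13% = 50210.22
Specific component: 17265 × 1.59 = 27451.35
Import duty = 50210.22 + 27451.35 = 77661.57
Buyer bears: destination terminal 1394.39 + brokerage 163.88 + delivery 1389.34 + duty 77661.57 = 80609.18
Landed cost = invoice 386232.48 + 80609.18 = 466841.66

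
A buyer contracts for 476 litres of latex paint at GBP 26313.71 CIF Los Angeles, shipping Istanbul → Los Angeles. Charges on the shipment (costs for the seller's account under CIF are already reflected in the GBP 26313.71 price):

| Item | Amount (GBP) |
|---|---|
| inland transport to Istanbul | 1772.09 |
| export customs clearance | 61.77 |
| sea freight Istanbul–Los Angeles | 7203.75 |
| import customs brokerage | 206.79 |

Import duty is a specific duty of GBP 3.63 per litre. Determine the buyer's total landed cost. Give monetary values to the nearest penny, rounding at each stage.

CIF: the seller pays costs through ocean freight and marine insurance to the destination port.
Already in the invoice (seller's account under CIF): inland to port, export clearance, freight — exclude.
The CIF price already equals the CIF value: 26313.71
Import duty = 476 × 3.63 = 1727.88
Buyer bears: brokerage 206.79 + duty 1727.88 = 1934.67
Landed cost = invoice 26313.71 + 1934.67 = 28248.38

Total landed cost: GBP 28248.38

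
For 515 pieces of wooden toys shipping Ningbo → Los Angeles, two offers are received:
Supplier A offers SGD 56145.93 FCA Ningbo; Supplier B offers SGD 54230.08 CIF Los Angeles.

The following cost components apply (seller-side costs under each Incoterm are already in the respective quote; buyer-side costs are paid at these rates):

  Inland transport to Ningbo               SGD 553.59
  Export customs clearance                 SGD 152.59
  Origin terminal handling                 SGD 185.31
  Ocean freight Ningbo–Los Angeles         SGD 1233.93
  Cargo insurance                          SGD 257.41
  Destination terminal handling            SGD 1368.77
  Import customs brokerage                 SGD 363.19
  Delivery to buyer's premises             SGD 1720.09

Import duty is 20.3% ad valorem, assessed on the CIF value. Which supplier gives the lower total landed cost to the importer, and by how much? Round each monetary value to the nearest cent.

Supplier B is cheaper by SGD 4321.77

Supplier A (FCA):
CIF value = FCA price + origin terminal + freight + insurance = 56145.93 + 185.31 + 1233.93 + 257.41 = 57822.58
Import duty = 57822.58 × 20.3% = 11737.98
Buyer bears (A): 185.31 + 1233.93 + 257.41 + 1368.77 + 363.19 + 1720.09 = 5128.70
Landed cost (A) = invoice 56145.93 + 5128.70 + duty 11737.98 = 73012.61
Supplier B (CIF):
The CIF price already equals the CIF value: 54230.08
Import duty = 54230.08 × 20.3% = 11008.71
Buyer bears (B): 1368.77 + 363.19 + 1720.09 = 3452.05
Landed cost (B) = invoice 54230.08 + 3452.05 + duty 11008.71 = 68690.84
Difference = |73012.61 − 68690.84| = 4321.77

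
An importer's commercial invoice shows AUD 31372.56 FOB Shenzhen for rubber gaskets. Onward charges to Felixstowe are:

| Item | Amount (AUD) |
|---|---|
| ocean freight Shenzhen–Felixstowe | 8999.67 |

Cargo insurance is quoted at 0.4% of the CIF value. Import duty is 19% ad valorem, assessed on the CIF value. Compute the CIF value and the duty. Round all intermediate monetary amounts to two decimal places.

CIF value: AUD 40534.37; import duty: AUD 7701.53

Let C be the CIF value. C = FOB price + freight + 0.4% × C
C − 0.4% × C = 31372.56 + 8999.67
0.996 × C = 40372.23
C = 40372.23 / 0.996 = 40534.37
Insurance premium = 0.4% × 40534.37 = 162.14
Import duty = 40534.37 × 19% = 7701.53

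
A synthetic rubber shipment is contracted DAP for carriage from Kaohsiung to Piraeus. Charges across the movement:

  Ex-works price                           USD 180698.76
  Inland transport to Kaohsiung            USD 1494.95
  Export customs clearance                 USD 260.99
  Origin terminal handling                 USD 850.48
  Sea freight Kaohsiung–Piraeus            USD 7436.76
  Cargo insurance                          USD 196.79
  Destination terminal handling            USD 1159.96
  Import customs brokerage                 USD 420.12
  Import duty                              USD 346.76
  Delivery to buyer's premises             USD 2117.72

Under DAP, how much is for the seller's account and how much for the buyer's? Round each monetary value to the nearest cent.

DAP: the seller bears all costs to the named destination except import duty and clearance.
Seller's account: goods 180698.76 + inland to port 1494.95 + export clearance 260.99 + origin terminal 850.48 + freight 7436.76 + insurance 196.79 + destination terminal 1159.96 + delivery 2117.72 = 194216.41
Buyer's account: brokerage 420.12 + duty 346.76 = 766.88

Seller: USD 194216.41; buyer: USD 766.88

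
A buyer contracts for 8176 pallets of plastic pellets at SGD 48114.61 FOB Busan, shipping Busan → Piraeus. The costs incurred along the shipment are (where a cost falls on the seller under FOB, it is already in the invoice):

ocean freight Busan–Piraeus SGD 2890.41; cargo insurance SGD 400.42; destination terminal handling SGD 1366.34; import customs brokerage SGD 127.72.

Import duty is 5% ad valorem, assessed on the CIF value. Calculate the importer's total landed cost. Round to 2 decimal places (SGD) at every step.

Total landed cost: SGD 55469.77

FOB: the seller bears costs until goods are on board at the origin port; the buyer bears freight, insurance and all costs thereafter.
CIF value = FOB price + freight + insurance = 48114.61 + 2890.41 + 400.42 = 51405.44
Import duty = 51405.44 × 5% = 2570.27
Buyer bears: freight 2890.41 + insurance 400.42 + destination terminal 1366.34 + brokerage 127.72 + duty 2570.27 = 7355.16
Landed cost = invoice 48114.61 + 7355.16 = 55469.77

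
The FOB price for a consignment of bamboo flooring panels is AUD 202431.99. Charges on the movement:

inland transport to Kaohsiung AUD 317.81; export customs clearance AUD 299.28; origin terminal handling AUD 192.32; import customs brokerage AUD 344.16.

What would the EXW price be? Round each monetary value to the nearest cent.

EXW price: AUD 201622.58

Not relevant to the conversion: brokerage — on the buyer under both terms; not part of either seller's price.
From FOB to EXW, the seller no longer bears: inland to port, export clearance, origin terminal.
EXW price = 202431.99 − 317.81 − 299.28 − 192.32 = 201622.58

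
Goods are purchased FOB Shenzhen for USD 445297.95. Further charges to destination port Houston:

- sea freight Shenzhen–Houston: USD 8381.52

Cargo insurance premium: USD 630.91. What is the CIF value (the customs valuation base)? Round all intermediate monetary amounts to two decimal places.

CIF = FOB price + freight + insurance
CIF = 445297.95 + 8381.52 + 630.91 = 454310.38

CIF value: USD 454310.38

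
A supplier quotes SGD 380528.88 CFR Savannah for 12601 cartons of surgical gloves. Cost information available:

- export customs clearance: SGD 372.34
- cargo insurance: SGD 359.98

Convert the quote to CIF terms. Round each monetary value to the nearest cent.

Not relevant to the conversion: export clearance — on the seller under both CFR and CIF; already in the CFR price and stays in the CIF price.
From CFR to CIF, the seller additionally bears: insurance.
CIF price = 380528.88 + 359.98 = 380888.86

CIF price: SGD 380888.86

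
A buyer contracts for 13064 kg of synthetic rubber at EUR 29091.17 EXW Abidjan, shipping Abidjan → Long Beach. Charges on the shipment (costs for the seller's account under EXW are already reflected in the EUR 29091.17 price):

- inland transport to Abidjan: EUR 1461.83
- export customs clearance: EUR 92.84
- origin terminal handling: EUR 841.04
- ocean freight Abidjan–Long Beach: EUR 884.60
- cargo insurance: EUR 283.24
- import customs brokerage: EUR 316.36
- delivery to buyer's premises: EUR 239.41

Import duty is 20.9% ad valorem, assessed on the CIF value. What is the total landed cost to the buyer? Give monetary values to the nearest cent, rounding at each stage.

EXW: the seller makes goods available at their premises; the buyer bears all onward costs.
CIF value = EXW price + inland to port + export clearance + origin terminal + freight + insurance = 29091.17 + 1461.83 + 92.84 + 841.04 + 884.60 + 283.24 = 32654.72
Import duty = 32654.72 × 20.9% = 6824.84
Buyer bears: inland to port 1461.83 + export clearance 92.84 + origin terminal 841.04 + freight 884.60 + insurance 283.24 + brokerage 316.36 + delivery 239.41 + duty 6824.84 = 10944.16
Landed cost = invoice 29091.17 + 10944.16 = 40035.33

Total landed cost: EUR 40035.33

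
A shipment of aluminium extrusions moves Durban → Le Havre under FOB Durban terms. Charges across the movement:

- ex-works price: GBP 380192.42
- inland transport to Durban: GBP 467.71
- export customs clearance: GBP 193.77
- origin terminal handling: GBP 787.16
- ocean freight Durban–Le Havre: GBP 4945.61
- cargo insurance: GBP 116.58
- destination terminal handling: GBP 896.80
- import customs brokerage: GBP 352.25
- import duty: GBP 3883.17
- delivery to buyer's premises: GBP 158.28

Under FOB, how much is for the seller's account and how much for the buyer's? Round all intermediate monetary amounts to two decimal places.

FOB: the seller bears costs until goods are on board at the origin port; the buyer bears freight, insurance and all costs thereafter.
Seller's account: goods 380192.42 + inland to port 467.71 + export clearance 193.77 + origin terminal 787.16 = 381641.06
Buyer's account: freight 4945.61 + insurance 116.58 + destination terminal 896.80 + brokerage 352.25 + duty 3883.17 + delivery 158.28 = 10352.69

Seller: GBP 381641.06; buyer: GBP 10352.69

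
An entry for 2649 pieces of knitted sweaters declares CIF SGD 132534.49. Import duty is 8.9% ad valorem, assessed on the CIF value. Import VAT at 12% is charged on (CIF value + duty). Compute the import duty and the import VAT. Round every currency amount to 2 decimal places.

Import duty = 132534.49 × 8.9% = 11795.57
VAT base = CIF + duty = 132534.49 + 11795.57 = 144330.06
Import VAT = 144330.06 × 12% = 17319.61

Import duty: SGD 11795.57; import VAT: SGD 17319.61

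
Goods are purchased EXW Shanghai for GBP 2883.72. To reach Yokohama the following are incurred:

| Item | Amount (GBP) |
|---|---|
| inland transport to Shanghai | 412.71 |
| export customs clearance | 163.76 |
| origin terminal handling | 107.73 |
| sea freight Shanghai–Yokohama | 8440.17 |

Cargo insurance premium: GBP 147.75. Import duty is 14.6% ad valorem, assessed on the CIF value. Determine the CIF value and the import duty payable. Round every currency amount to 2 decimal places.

CIF value: GBP 12155.84; import duty: GBP 1774.75

CIF = EXW price + pre-shipment costs + freight + insurance
CIF = 2883.72 + 412.71 + 163.76 + 107.73 + 8440.17 + 147.75 = 12155.84
Import duty = 12155.84 × 14.6% = 1774.75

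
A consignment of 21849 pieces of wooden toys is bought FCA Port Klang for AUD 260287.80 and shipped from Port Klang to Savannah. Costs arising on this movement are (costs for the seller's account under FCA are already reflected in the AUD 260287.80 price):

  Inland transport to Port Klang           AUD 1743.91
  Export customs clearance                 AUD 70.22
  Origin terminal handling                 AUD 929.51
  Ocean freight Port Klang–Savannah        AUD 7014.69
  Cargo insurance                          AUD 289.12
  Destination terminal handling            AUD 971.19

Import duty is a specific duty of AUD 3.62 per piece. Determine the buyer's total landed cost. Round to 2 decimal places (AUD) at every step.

Total landed cost: AUD 348585.69

FCA: the seller delivers export-cleared goods to the carrier; the buyer bears costs from that point.
Already in the invoice (seller's account under FCA): inland to port, export clearance — exclude.
CIF value = FCA price + origin terminal + freight + insurance = 260287.80 + 929.51 + 7014.69 + 289.12 = 268521.12
Import duty = 21849 × 3.62 = 79093.38
Buyer bears: origin terminal 929.51 + freight 7014.69 + insurance 289.12 + destination terminal 971.19 + duty 79093.38 = 88297.89
Landed cost = invoice 260287.80 + 88297.89 = 348585.69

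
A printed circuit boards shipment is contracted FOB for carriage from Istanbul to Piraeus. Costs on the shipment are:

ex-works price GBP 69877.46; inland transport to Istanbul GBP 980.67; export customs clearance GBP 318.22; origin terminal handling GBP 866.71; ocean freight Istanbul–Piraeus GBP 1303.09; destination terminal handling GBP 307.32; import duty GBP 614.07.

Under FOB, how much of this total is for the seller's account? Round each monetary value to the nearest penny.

Seller's account: GBP 72043.06

FOB: the seller bears costs until goods are on board at the origin port; the buyer bears freight, insurance and all costs thereafter.
Seller's account: goods 69877.46 + inland to port 980.67 + export clearance 318.22 + origin terminal 866.71 = 72043.06
Buyer's account: freight 1303.09 + destination terminal 307.32 + duty 614.07 = 2224.48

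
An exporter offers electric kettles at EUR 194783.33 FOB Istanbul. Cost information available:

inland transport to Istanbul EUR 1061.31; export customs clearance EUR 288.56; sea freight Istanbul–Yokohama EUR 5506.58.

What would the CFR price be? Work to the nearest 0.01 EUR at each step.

Not relevant to the conversion: inland to port, export clearance — on the seller under both FOB and CFR; already in the FOB price and stays in the CFR price.
From FOB to CFR, the seller additionally bears: freight.
CFR price = 194783.33 + 5506.58 = 200289.91

CFR price: EUR 200289.91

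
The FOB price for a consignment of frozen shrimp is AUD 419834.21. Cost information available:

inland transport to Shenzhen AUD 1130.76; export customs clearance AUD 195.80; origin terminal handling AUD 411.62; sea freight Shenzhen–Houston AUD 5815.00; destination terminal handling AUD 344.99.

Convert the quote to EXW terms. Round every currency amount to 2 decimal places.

EXW price: AUD 418096.03

Not relevant to the conversion: destination terminal, freight — on the buyer under both terms; not part of either seller's price.
From FOB to EXW, the seller no longer bears: inland to port, export clearance, origin terminal.
EXW price = 419834.21 − 1130.76 − 195.80 − 411.62 = 418096.03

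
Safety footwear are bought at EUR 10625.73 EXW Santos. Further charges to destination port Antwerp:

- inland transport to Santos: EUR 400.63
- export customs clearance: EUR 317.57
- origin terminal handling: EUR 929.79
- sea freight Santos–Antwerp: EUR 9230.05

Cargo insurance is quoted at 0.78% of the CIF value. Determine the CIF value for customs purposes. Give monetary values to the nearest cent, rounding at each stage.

CIF value: EUR 21672.82

Let C be the CIF value. C = EXW price + pre-shipment costs + freight + 0.78% × C
C − 0.78% × C = 10625.73 + 400.63 + 317.57 + 929.79 + 9230.05
0.9922 × C = 21503.77
C = 21503.77 / 0.9922 = 21672.82
Insurance premium = 0.78% × 21672.82 = 169.05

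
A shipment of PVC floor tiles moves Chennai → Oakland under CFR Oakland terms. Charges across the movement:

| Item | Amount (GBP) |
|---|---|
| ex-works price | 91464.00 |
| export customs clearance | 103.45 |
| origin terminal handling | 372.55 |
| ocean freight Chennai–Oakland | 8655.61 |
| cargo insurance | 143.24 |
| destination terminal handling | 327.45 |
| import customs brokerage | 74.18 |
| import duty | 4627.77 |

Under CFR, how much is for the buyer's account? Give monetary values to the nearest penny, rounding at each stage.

Buyer's account: GBP 5172.64

CFR: the seller pays costs through ocean freight to the destination port, but not insurance.
Seller's account: goods 91464.00 + export clearance 103.45 + origin terminal 372.55 + freight 8655.61 = 100595.61
Buyer's account: insurance 143.24 + destination terminal 327.45 + brokerage 74.18 + duty 4627.77 = 5172.64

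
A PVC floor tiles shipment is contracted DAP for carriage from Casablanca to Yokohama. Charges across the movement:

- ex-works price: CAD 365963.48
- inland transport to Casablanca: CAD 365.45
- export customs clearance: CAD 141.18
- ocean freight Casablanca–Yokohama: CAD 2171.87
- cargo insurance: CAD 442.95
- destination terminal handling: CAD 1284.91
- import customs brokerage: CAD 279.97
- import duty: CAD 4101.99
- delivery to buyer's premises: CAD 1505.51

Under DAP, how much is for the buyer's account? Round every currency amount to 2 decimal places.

DAP: the seller bears all costs to the named destination except import duty and clearance.
Seller's account: goods 365963.48 + inland to port 365.45 + export clearance 141.18 + freight 2171.87 + insurance 442.95 + destination terminal 1284.91 + delivery 1505.51 = 371875.35
Buyer's account: brokerage 279.97 + duty 4101.99 = 4381.96

Buyer's account: CAD 4381.96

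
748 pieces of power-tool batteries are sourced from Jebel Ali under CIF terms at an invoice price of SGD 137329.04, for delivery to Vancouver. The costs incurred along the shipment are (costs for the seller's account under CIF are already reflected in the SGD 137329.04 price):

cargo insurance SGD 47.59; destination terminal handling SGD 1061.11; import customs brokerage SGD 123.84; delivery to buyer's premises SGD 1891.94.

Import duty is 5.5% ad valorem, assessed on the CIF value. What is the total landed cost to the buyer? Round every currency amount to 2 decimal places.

CIF: the seller pays costs through ocean freight and marine insurance to the destination port.
Already in the invoice (seller's account under CIF): insurance — exclude.
The CIF price already equals the CIF value: 137329.04
Import duty = 137329.04 × 5.5% = 7553.10
Buyer bears: destination terminal 1061.11 + brokerage 123.84 + delivery 1891.94 + duty 7553.10 = 10629.99
Landed cost = invoice 137329.04 + 10629.99 = 147959.03

Total landed cost: SGD 147959.03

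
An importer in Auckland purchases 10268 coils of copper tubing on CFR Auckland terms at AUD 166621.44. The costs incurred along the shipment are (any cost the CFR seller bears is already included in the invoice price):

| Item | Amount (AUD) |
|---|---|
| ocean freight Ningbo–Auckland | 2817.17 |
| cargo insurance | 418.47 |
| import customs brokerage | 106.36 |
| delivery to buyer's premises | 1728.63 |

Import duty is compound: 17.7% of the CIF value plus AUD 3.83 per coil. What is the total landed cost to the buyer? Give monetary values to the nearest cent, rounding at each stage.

Total landed cost: AUD 237767.40

CFR: the seller pays costs through ocean freight to the destination port, but not insurance.
Already in the invoice (seller's account under CFR): freight — exclude.
CIF value = CFR price + insurance = 166621.44 + 418.47 = 167039.91
Ad valorem component: 167039.91 × 17.7% = 29566.06
Specific component: 10268 × 3.83 = 39326.44
Import duty = 29566.06 + 39326.44 = 68892.50
Buyer bears: insurance 418.47 + brokerage 106.36 + delivery 1728.63 + duty 68892.50 = 71145.96
Landed cost = invoice 166621.44 + 71145.96 = 237767.40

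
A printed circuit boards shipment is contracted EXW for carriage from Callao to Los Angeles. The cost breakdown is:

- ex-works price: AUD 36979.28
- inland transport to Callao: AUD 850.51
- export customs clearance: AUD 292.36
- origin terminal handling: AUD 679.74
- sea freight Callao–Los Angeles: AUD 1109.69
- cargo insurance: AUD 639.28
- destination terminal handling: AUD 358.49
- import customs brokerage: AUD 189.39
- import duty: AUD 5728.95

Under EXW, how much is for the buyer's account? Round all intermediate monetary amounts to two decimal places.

EXW: the seller makes goods available at their premises; the buyer bears all onward costs.
Seller's account: goods 36979.28 = 36979.28
Buyer's account: inland to port 850.51 + export clearance 292.36 + origin terminal 679.74 + freight 1109.69 + insurance 639.28 + destination terminal 358.49 + brokerage 189.39 + duty 5728.95 = 9848.41

Buyer's account: AUD 9848.41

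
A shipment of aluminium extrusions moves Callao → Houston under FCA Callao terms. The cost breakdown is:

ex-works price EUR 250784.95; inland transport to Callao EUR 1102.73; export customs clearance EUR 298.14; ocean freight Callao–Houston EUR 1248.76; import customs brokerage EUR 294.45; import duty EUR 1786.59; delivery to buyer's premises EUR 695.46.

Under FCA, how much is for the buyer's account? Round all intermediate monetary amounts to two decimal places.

Buyer's account: EUR 4025.26

FCA: the seller delivers export-cleared goods to the carrier; the buyer bears costs from that point.
Seller's account: goods 250784.95 + inland to port 1102.73 + export clearance 298.14 = 252185.82
Buyer's account: freight 1248.76 + brokerage 294.45 + duty 1786.59 + delivery 695.46 = 4025.26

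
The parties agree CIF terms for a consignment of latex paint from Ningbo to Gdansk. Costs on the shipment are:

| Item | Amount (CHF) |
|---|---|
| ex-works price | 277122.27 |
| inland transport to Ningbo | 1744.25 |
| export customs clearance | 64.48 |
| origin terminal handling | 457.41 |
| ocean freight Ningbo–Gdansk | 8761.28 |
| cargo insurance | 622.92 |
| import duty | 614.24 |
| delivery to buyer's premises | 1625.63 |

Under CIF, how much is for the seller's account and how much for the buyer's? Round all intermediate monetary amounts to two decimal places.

Seller: CHF 288772.61; buyer: CHF 2239.87

CIF: the seller pays costs through ocean freight and marine insurance to the destination port.
Seller's account: goods 277122.27 + inland to port 1744.25 + export clearance 64.48 + origin terminal 457.41 + freight 8761.28 + insurance 622.92 = 288772.61
Buyer's account: duty 614.24 + delivery 1625.63 = 2239.87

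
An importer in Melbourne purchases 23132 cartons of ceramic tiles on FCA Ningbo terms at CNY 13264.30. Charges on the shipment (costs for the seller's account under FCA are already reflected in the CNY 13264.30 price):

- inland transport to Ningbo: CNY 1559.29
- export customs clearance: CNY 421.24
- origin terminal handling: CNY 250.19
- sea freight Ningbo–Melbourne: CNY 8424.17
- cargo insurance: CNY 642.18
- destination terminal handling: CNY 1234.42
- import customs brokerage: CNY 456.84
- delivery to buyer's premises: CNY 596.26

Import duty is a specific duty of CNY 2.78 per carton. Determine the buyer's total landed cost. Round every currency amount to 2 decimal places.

FCA: the seller delivers export-cleared goods to the carrier; the buyer bears costs from that point.
Already in the invoice (seller's account under FCA): inland to port, export clearance — exclude.
CIF value = FCA price + origin terminal + freight + insurance = 13264.30 + 250.19 + 8424.17 + 642.18 = 22580.84
Import duty = 23132 × 2.78 = 64306.96
Buyer bears: origin terminal 250.19 + freight 8424.17 + insurance 642.18 + destination terminal 1234.42 + brokerage 456.84 + delivery 596.26 + duty 64306.96 = 75911.02
Landed cost = invoice 13264.30 + 75911.02 = 89175.32

Total landed cost: CNY 89175.32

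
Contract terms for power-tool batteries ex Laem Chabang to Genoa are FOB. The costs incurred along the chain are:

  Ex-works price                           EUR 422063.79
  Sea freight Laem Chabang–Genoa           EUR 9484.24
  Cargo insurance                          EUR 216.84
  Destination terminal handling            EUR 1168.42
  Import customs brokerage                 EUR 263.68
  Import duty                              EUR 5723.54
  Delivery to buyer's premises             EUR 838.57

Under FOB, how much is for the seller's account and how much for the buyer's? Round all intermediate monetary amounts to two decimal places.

Seller: EUR 422063.79; buyer: EUR 17695.29

FOB: the seller bears costs until goods are on board at the origin port; the buyer bears freight, insurance and all costs thereafter.
Seller's account: goods 422063.79 = 422063.79
Buyer's account: freight 9484.24 + insurance 216.84 + destination terminal 1168.42 + brokerage 263.68 + duty 5723.54 + delivery 838.57 = 17695.29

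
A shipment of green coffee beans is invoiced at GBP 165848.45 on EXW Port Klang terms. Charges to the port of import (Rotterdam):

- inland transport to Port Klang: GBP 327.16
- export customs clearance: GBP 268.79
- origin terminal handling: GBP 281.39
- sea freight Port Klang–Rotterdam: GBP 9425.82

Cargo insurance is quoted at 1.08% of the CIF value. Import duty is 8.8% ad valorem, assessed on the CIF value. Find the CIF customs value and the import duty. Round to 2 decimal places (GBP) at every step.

CIF value: GBP 178074.82; import duty: GBP 15670.58

Let C be the CIF value. C = EXW price + pre-shipment costs + freight + 1.08% × C
C − 1.08% × C = 165848.45 + 327.16 + 268.79 + 281.39 + 9425.82
0.9892 × C = 176151.61
C = 176151.61 / 0.9892 = 178074.82
Insurance premium = 1.08% × 178074.82 = 1923.21
Import duty = 178074.82 × 8.8% = 15670.58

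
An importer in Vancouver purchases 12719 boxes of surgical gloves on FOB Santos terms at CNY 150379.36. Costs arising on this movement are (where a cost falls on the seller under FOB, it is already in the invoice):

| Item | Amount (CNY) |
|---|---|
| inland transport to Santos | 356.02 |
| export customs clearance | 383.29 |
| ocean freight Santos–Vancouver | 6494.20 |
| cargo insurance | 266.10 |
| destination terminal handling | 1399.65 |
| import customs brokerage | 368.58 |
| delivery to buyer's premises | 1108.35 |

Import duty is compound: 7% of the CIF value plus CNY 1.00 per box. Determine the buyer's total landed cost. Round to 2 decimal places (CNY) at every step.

FOB: the seller bears costs until goods are on board at the origin port; the buyer bears freight, insurance and all costs thereafter.
Already in the invoice (seller's account under FOB): inland to port, export clearance — exclude.
CIF value = FOB price + freight + insurance = 150379.36 + 6494.20 + 266.10 = 157139.66
Ad valorem component: 157139.66 × 7% = 10999.78
Specific component: 12719 × 1.00 = 12719.00
Import duty = 10999.78 + 12719.00 = 23718.78
Buyer bears: freight 6494.20 + insurance 266.10 + destination terminal 1399.65 + brokerage 368.58 + delivery 1108.35 + duty 23718.78 = 33355.66
Landed cost = invoice 150379.36 + 33355.66 = 183735.02

Total landed cost: CNY 183735.02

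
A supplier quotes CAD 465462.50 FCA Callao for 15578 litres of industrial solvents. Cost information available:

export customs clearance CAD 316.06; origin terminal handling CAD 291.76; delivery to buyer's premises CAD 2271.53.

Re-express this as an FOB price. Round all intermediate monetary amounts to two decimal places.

FOB price: CAD 465754.26

Not relevant to the conversion: export clearance — on the seller under both FCA and FOB; already in the FCA price and stays in the FOB price. delivery — on the buyer under both terms; not part of either seller's price.
From FCA to FOB, the seller additionally bears: origin terminal.
FOB price = 465462.50 + 291.76 = 465754.26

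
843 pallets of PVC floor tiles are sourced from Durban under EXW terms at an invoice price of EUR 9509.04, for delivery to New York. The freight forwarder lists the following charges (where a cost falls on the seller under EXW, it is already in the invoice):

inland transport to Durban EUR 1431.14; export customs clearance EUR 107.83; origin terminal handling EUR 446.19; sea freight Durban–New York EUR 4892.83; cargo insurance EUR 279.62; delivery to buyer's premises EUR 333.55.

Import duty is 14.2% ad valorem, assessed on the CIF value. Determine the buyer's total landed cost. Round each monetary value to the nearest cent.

EXW: the seller makes goods available at their premises; the buyer bears all onward costs.
CIF value = EXW price + inland to port + export clearance + origin terminal + freight + insurance = 9509.04 + 1431.14 + 107.83 + 446.19 + 4892.83 + 279.62 = 16666.65
Import duty = 16666.65 × 14.2% = 2366.66
Buyer bears: inland to port 1431.14 + export clearance 107.83 + origin terminal 446.19 + freight 4892.83 + insurance 279.62 + delivery 333.55 + duty 2366.66 = 9857.82
Landed cost = invoice 9509.04 + 9857.82 = 19366.86

Total landed cost: EUR 19366.86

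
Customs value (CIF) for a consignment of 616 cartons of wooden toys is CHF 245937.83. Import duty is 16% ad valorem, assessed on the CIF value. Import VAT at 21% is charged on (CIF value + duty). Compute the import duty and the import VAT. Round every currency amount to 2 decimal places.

Import duty = 245937.83 × 16% = 39350.05
VAT base = CIF + duty = 245937.83 + 39350.05 = 285287.88
Import VAT = 285287.88 × 21% = 59910.45

Import duty: CHF 39350.05; import VAT: CHF 59910.45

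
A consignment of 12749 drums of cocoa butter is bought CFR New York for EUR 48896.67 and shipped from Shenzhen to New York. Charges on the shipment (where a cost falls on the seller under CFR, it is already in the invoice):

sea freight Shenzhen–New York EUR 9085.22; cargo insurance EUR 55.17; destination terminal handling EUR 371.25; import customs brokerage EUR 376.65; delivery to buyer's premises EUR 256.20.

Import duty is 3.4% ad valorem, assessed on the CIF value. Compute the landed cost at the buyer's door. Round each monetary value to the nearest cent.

CFR: the seller pays costs through ocean freight to the destination port, but not insurance.
Already in the invoice (seller's account under CFR): freight — exclude.
CIF value = CFR price + insurance = 48896.67 + 55.17 = 48951.84
Import duty = 48951.84 × 3.4% = 1664.36
Buyer bears: insurance 55.17 + destination terminal 371.25 + brokerage 376.65 + delivery 256.20 + duty 1664.36 = 2723.63
Landed cost = invoice 48896.67 + 2723.63 = 51620.30

Total landed cost: EUR 51620.30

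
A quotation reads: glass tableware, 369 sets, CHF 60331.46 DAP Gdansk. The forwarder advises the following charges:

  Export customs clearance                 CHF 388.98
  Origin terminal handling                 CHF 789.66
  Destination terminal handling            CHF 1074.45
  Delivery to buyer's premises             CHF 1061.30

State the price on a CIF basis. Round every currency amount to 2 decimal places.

CIF price: CHF 58195.71

Not relevant to the conversion: export clearance, origin terminal — on the seller under both DAP and CIF; already in the DAP price and stays in the CIF price.
From DAP to CIF, the seller no longer bears: destination terminal, delivery.
CIF price = 60331.46 − 1074.45 − 1061.30 = 58195.71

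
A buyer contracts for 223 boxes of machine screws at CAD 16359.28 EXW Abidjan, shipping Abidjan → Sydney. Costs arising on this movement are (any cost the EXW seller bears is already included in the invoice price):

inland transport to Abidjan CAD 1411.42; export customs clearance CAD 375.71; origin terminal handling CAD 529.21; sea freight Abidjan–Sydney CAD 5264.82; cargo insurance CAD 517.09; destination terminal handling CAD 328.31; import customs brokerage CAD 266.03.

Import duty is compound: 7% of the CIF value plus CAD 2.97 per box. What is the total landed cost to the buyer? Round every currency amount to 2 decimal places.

Total landed cost: CAD 27426.21

EXW: the seller makes goods available at their premises; the buyer bears all onward costs.
CIF value = EXW price + inland to port + export clearance + origin terminal + freight + insurance = 16359.28 + 1411.42 + 375.71 + 529.21 + 5264.82 + 517.09 = 24457.53
Ad valorem component: 24457.53 × 7% = 1712.03
Specific component: 223 × 2.97 = 662.31
Import duty = 1712.03 + 662.31 = 2374.34
Buyer bears: inland to port 1411.42 + export clearance 375.71 + origin terminal 529.21 + freight 5264.82 + insurance 517.09 + destination terminal 328.31 + brokerage 266.03 + duty 2374.34 = 11066.93
Landed cost = invoice 16359.28 + 11066.93 = 27426.21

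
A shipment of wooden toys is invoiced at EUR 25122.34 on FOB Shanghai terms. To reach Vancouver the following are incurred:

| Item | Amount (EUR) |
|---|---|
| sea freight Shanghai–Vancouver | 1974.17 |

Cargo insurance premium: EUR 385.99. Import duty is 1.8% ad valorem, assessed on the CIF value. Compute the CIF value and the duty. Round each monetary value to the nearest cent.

CIF value: EUR 27482.50; import duty: EUR 494.69

CIF = FOB price + freight + insurance
CIF = 25122.34 + 1974.17 + 385.99 = 27482.50
Import duty = 27482.50 × 1.8% = 494.69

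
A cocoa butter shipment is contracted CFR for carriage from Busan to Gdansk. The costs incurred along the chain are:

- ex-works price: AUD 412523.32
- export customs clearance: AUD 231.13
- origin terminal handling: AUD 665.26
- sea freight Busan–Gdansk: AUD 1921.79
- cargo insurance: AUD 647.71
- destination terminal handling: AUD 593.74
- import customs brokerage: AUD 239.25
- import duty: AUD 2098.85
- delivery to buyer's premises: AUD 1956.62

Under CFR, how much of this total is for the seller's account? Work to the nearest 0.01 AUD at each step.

CFR: the seller pays costs through ocean freight to the destination port, but not insurance.
Seller's account: goods 412523.32 + export clearance 231.13 + origin terminal 665.26 + freight 1921.79 = 415341.50
Buyer's account: insurance 647.71 + destination terminal 593.74 + brokerage 239.25 + duty 2098.85 + delivery 1956.62 = 5536.17

Seller's account: AUD 415341.50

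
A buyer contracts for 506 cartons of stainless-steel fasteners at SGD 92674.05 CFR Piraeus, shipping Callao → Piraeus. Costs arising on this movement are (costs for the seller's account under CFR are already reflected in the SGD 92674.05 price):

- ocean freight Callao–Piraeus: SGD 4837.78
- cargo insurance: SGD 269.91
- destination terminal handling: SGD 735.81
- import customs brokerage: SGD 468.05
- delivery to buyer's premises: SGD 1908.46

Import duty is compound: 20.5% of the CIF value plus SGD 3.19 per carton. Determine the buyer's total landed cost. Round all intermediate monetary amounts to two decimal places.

Total landed cost: SGD 116723.93

CFR: the seller pays costs through ocean freight to the destination port, but not insurance.
Already in the invoice (seller's account under CFR): freight — exclude.
CIF value = CFR price + insurance = 92674.05 + 269.91 = 92943.96
Ad valorem component: 92943.96 × 20.5% = 19053.51
Specific component: 506 × 3.19 = 1614.14
Import duty = 19053.51 + 1614.14 = 20667.65
Buyer bears: insurance 269.91 + destination terminal 735.81 + brokerage 468.05 + delivery 1908.46 + duty 20667.65 = 24049.88
Landed cost = invoice 92674.05 + 24049.88 = 116723.93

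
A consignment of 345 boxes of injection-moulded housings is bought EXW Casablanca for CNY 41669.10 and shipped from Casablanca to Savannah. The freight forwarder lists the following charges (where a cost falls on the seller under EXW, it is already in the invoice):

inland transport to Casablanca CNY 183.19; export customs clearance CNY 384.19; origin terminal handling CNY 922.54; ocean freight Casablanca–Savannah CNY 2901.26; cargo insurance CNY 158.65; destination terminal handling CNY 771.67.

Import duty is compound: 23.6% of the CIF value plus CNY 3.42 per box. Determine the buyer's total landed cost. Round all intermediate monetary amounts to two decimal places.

Total landed cost: CNY 59078.17

EXW: the seller makes goods available at their premises; the buyer bears all onward costs.
CIF value = EXW price + inland to port + export clearance + origin terminal + freight + insurance = 41669.10 + 183.19 + 384.19 + 922.54 + 2901.26 + 158.65 = 46218.93
Ad valorem component: 46218.93 × 23.6% = 10907.67
Specific component: 345 × 3.42 = 1179.90
Import duty = 10907.67 + 1179.90 = 12087.57
Buyer bears: inland to port 183.19 + export clearance 384.19 + origin terminal 922.54 + freight 2901.26 + insurance 158.65 + destination terminal 771.67 + duty 12087.57 = 17409.07
Landed cost = invoice 41669.10 + 17409.07 = 59078.17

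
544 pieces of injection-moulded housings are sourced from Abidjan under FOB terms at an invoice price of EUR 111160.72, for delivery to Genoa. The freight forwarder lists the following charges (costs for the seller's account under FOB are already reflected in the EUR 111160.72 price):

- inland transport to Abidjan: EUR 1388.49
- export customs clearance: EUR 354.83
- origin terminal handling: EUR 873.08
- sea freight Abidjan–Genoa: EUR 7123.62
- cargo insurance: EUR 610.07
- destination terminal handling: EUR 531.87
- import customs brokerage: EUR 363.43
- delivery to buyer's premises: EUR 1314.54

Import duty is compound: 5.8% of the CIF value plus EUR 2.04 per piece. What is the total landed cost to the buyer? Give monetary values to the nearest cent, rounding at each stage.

Total landed cost: EUR 129109.89

FOB: the seller bears costs until goods are on board at the origin port; the buyer bears freight, insurance and all costs thereafter.
Already in the invoice (seller's account under FOB): inland to port, export clearance, origin terminal — exclude.
CIF value = FOB price + freight + insurance = 111160.72 + 7123.62 + 610.07 = 118894.41
Ad valorem component: 118894.41 × 5.8% = 6895.88
Specific component: 544 × 2.04 = 1109.76
Import duty = 6895.88 + 1109.76 = 8005.64
Buyer bears: freight 7123.62 + insurance 610.07 + destination terminal 531.87 + brokerage 363.43 + delivery 1314.54 + duty 8005.64 = 17949.17
Landed cost = invoice 111160.72 + 17949.17 = 129109.89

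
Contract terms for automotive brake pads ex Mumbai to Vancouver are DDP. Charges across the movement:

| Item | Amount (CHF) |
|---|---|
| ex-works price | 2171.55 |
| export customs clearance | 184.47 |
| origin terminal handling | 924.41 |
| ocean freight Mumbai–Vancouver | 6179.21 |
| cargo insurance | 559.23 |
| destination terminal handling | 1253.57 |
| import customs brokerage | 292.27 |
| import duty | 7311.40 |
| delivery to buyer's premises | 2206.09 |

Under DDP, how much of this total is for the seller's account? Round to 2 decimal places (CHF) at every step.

Seller's account: CHF 21082.20

DDP: the seller bears all costs including import duty.
Seller's account: goods 2171.55 + export clearance 184.47 + origin terminal 924.41 + freight 6179.21 + insurance 559.23 + destination terminal 1253.57 + brokerage 292.27 + duty 7311.40 + delivery 2206.09 = 21082.20
Buyer's account: 0.00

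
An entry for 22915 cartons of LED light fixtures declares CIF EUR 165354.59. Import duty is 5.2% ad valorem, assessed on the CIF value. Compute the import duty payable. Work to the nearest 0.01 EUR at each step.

Import duty: EUR 8598.44

Import duty = 165354.59 × 5.2% = 8598.44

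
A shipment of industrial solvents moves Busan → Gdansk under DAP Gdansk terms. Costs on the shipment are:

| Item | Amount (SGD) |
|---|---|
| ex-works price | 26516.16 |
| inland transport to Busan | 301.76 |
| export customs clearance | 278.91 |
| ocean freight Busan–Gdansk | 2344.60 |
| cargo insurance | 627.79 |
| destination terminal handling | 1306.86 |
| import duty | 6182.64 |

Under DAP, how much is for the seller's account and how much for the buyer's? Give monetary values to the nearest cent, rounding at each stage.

Seller: SGD 31376.08; buyer: SGD 6182.64

DAP: the seller bears all costs to the named destination except import duty and clearance.
Seller's account: goods 26516.16 + inland to port 301.76 + export clearance 278.91 + freight 2344.60 + insurance 627.79 + destination terminal 1306.86 = 31376.08
Buyer's account: duty 6182.64 = 6182.64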